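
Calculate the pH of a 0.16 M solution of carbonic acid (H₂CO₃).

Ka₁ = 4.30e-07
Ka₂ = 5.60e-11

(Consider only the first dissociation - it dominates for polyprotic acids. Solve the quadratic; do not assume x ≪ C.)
pH = 3.58

x² + Ka₁·x − Ka₁·C = 0 with Ka₁ = 4.30e-07, C = 0.16.
x = (−Ka₁ + √(Ka₁² + 4·Ka₁·C))/2 = 2.6208e-04 M, so pH = 3.58.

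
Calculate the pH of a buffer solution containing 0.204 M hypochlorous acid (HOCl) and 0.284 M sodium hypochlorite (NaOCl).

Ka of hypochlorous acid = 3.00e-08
pH = 7.67

pKa = -log(3.00e-08) = 7.52. pH = pKa + log([A⁻]/[HA]) = 7.52 + log(0.284/0.204)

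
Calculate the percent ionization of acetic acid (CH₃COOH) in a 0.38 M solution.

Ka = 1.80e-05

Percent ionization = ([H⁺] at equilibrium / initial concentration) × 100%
Percent ionization = 0.686%

Let x = [H⁺]. Ka = x²/(C - x) ⇒ x² + (1.80e-05)x - (1.80e-05)(0.38) = 0. x = 2.6064e-03. Percent = (2.6064e-03/0.38) × 100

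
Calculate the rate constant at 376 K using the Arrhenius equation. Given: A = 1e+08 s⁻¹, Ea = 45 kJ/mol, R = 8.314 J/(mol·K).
5.60e+01 s⁻¹

k = A·exp(-Ea/(R·T)) = 1e+08·exp(-45000/(8.314·376)) = 1e+08·exp(-14.3951) = 1e+08·5.6013e-07 = 5.60e+01 s⁻¹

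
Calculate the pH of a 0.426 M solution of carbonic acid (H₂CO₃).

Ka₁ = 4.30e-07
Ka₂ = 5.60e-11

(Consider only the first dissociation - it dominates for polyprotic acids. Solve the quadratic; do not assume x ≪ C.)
pH = 3.37

x² + Ka₁·x − Ka₁·C = 0 with Ka₁ = 4.30e-07, C = 0.426.
x = (−Ka₁ + √(Ka₁² + 4·Ka₁·C))/2 = 4.2778e-04 M, so pH = 3.37.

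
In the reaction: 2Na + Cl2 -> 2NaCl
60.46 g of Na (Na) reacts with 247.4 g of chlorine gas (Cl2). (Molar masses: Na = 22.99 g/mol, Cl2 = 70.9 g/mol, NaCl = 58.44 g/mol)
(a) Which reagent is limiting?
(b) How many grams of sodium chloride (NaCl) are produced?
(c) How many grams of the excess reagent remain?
(a) Na, (b) 153.7 g, (c) 154.2 g

Moles of Na = 60.46 g ÷ 22.99 g/mol = 2.62984 mol
Moles of Cl2 = 247.4 g ÷ 70.9 g/mol = 3.48942 mol
Moles ÷ coefficient: Na: 2.62984/2 = 1.315, Cl2: 3.48942/1 = 3.489
(a) Na has the smaller value, so Na is the limiting reagent.
(b) Moles of NaCl = 2.62984 mol Na × (2/2) = 2.62984 mol; mass = 2.62984 mol × 58.44 g/mol = 153.7 g
(c) Cl2 consumed = 2.62984 × (1/2) = 1.31492 mol; remaining = 3.48942 − 1.31492 = 2.1745 mol; mass = 2.1745 mol × 70.9 g/mol = 154.2 g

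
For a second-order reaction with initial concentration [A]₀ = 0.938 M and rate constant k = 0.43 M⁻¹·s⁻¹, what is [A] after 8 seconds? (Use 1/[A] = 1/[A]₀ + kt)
0.2219 M

1/[A] = 1/[A]₀ + k·t = 1/0.938 + (0.43)·(8) = 1.0661 + 3.4400 = 4.5061
[A] = 1/4.5061 = 0.2219 M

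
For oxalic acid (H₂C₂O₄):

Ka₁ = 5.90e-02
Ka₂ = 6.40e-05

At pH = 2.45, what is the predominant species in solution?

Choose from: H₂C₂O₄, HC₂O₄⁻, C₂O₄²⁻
HC₂O₄⁻

pKa1 = 1.23, pKa2 = 4.19. Each pKa is the crossover between adjacent species; pH = 2.45 lies in the region where HC₂O₄⁻ predominates.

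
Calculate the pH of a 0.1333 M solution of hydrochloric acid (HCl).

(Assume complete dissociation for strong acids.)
pH = 0.88

[H⁺] = 0.1333 M for strong acid. pH = -log[H⁺] = -log(0.1333)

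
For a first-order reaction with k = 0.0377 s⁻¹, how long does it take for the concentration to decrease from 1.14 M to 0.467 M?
23.67 s

From ln[A] = ln[A]₀ - k·t: t = ln([A]₀/[A])/k = ln(1.14/0.467)/0.0377 = ln(2.4411)/0.0377 = 0.8925/0.0377 = 23.67 s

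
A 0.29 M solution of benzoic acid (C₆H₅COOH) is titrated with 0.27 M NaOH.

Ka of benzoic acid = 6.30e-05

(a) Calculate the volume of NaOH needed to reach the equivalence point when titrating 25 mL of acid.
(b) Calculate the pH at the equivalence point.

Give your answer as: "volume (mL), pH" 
V = 26.9 mL, pH = 8.67

(a) At equivalence: moles acid = moles base.
moles acid = 0.29 × 0.025 = 0.00725 mol; V_NaOH = 0.00725/0.27 = 0.02685 L = 26.9 mL.
(b) At equivalence, all acid → conjugate base A⁻ at [A⁻] = 0.00725/0.05185 = 0.1398 M.
Kb = Kw/Ka = 1.0e-14/6.30e-05 = 1.587e-10; [OH⁻] = √(Kb·[A⁻]) = 4.711e-06; pOH = 5.33; pH = 14 − pOH = 8.67.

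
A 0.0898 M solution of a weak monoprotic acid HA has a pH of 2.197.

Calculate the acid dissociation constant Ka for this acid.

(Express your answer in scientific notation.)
K_a = 4.84e-04

[H⁺] = 10^(−pH) = 10^(−2.197) = 6.353e-03 M. For HA ⇌ H⁺ + A⁻, Ka = x²/(C − x) = (6.353e-03)²/(0.0898 − 6.353e-03) = 4.84e-04.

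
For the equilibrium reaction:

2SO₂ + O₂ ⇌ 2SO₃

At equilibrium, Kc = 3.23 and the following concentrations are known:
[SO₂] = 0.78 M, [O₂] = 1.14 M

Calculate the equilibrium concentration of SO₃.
[SO₃] = 1.4967 M

Kc = ([SO₃]^2) / ([SO₂]^2 × [O₂]) = 3.23
[SO₃]^2 = Kc · (reactant terms)/(other product terms) = 3.23 · 0.69358 / 1 = 2.2403
[SO₃] = (2.2403)^(1/2) = 1.4967 M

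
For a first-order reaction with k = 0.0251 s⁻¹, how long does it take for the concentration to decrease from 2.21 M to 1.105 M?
27.62 s

From ln[A] = ln[A]₀ - k·t: t = ln([A]₀/[A])/k = ln(2.21/1.105)/0.0251 = ln(2.0000)/0.0251 = 0.6931/0.0251 = 27.62 s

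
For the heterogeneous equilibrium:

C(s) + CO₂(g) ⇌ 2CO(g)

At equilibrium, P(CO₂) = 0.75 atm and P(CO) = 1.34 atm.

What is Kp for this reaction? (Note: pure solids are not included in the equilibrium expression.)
K_p = 2.394

Solid C is excluded.
Kp = P(CO)²/P(CO₂) = (1.34)²/0.75 = 1.796/0.75 = 2.394.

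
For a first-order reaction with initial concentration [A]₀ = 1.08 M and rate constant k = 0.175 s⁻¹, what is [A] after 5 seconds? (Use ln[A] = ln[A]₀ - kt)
0.4502 M

ln[A] = ln[A]₀ - k·t = ln(1.08) - (0.175)·(5) = 0.0770 - 0.8750 = -0.7980
[A] = e^(-0.7980) = 0.4502 M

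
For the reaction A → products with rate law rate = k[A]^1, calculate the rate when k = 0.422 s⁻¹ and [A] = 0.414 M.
0.1747 M/s

rate = k·[A]^1 = 0.422·(0.414)^1 = 0.422·0.414 = 0.1747 M/s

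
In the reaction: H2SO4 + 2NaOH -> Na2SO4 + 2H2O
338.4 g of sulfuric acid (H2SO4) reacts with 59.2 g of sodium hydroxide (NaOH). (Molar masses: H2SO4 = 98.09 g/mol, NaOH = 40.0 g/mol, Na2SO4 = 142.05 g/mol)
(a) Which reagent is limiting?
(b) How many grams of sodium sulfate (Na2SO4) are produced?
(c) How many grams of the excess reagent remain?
(a) NaOH, (b) 105.1 g, (c) 265.8 g

Moles of H2SO4 = 338.4 g ÷ 98.09 g/mol = 3.44989 mol
Moles of NaOH = 59.2 g ÷ 40.0 g/mol = 1.48 mol
Moles ÷ coefficient: H2SO4: 3.44989/1 = 3.45, NaOH: 1.48/2 = 0.74
(a) NaOH has the smaller value, so NaOH is the limiting reagent.
(b) Moles of Na2SO4 = 1.48 mol NaOH × (1/2) = 0.74 mol; mass = 0.74 mol × 142.05 g/mol = 105.1 g
(c) H2SO4 consumed = 1.48 × (1/2) = 0.74 mol; remaining = 3.44989 − 0.74 = 2.70989 mol; mass = 2.70989 mol × 98.09 g/mol = 265.8 g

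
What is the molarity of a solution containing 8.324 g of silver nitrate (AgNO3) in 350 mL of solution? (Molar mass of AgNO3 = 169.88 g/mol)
Moles of AgNO3 = 8.324 g ÷ 169.88 g/mol = 0.0489993 mol
Volume = 350 mL = 0.35 L
Molarity = 0.0489993 mol ÷ 0.35 L = 0.14 M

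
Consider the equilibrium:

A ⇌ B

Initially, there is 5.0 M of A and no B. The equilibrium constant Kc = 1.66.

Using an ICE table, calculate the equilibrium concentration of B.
[B] = 3.120 M

ICE: [A] = 5.0 − x, [B] = x.
Kc = x/(5.0 − x) = 1.66 ⇒ x = 1.66·5.0/(1 + 1.66) = 8.3/2.66 = 3.12.
[B] = x = 3.120 M.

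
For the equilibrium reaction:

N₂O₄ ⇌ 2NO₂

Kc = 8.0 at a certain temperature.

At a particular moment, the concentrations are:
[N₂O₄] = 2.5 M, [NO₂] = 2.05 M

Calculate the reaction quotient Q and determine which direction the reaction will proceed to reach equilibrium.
Q = 1.681, Q < K, reaction proceeds forward (toward products)

Q = ([NO₂]^2) / ([N₂O₄])
  = ((2.05)^2) / ((2.5)) = 4.2025/2.5 = 1.681
Since Q = 1.681 < Kc = 8.0, the reaction proceeds forward (toward products) to reach equilibrium.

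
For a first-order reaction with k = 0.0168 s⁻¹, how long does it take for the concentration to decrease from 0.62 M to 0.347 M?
34.55 s

From ln[A] = ln[A]₀ - k·t: t = ln([A]₀/[A])/k = ln(0.62/0.347)/0.0168 = ln(1.7867)/0.0168 = 0.5804/0.0168 = 34.55 s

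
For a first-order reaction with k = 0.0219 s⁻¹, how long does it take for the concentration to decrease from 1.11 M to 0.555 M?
31.65 s

From ln[A] = ln[A]₀ - k·t: t = ln([A]₀/[A])/k = ln(1.11/0.555)/0.0219 = ln(2.0000)/0.0219 = 0.6931/0.0219 = 31.65 s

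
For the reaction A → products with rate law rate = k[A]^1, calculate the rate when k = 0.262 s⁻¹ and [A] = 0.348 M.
0.09118 M/s

rate = k·[A]^1 = 0.262·(0.348)^1 = 0.262·0.348 = 0.09118 M/s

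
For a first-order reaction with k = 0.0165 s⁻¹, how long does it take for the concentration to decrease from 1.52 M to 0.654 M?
51.11 s

From ln[A] = ln[A]₀ - k·t: t = ln([A]₀/[A])/k = ln(1.52/0.654)/0.0165 = ln(2.3242)/0.0165 = 0.8434/0.0165 = 51.11 s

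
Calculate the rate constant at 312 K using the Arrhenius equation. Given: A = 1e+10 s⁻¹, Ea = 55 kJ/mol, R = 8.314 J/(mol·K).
6.19e+00 s⁻¹

k = A·exp(-Ea/(R·T)) = 1e+10·exp(-55000/(8.314·312)) = 1e+10·exp(-21.2030) = 1e+10·6.1892e-10 = 6.19e+00 s⁻¹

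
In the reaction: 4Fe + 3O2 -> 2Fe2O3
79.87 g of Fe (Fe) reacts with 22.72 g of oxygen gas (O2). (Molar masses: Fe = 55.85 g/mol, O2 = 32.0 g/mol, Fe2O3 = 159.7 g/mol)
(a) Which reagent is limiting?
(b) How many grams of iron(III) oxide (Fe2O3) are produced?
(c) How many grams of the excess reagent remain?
(a) O2, (b) 75.59 g, (c) 27 g

Moles of Fe = 79.87 g ÷ 55.85 g/mol = 1.43008 mol
Moles of O2 = 22.72 g ÷ 32.0 g/mol = 0.71 mol
Moles ÷ coefficient: Fe: 1.43008/4 = 0.3575, O2: 0.71/3 = 0.2367
(a) O2 has the smaller value, so O2 is the limiting reagent.
(b) Moles of Fe2O3 = 0.71 mol O2 × (2/3) = 0.473333 mol; mass = 0.473333 mol × 159.7 g/mol = 75.59 g
(c) Fe consumed = 0.71 × (4/3) = 0.946667 mol; remaining = 1.43008 − 0.946667 = 0.483414 mol; mass = 0.483414 mol × 55.85 g/mol = 27 g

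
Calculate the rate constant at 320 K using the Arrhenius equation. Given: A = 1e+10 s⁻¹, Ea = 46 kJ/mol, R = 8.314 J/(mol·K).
3.10e+02 s⁻¹

k = A·exp(-Ea/(R·T)) = 1e+10·exp(-46000/(8.314·320)) = 1e+10·exp(-17.2901) = 1e+10·3.0974e-08 = 3.10e+02 s⁻¹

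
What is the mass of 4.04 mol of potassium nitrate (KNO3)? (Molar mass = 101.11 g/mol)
Mass = 4.04 mol × 101.11 g/mol = 408.5 g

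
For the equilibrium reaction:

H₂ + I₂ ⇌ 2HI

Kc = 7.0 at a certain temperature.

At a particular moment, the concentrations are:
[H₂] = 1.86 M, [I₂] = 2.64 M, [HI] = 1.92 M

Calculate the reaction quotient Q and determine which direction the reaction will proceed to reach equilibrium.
Q = 0.751, Q < K, reaction proceeds forward (toward products)

Q = ([HI]^2) / ([H₂] × [I₂])
  = ((1.92)^2) / ((1.86)·(2.64)) = 3.6864/4.9104 = 0.7507
Since Q = 0.7507 < Kc = 7.0, the reaction proceeds forward (toward products) to reach equilibrium.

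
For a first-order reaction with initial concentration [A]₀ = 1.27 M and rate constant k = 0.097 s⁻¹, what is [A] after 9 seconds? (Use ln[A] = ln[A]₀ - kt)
0.5305 M

ln[A] = ln[A]₀ - k·t = ln(1.27) - (0.097)·(9) = 0.2390 - 0.8730 = -0.6340
[A] = e^(-0.6340) = 0.5305 M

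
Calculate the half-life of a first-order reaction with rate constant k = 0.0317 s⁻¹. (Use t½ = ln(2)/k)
21.87 s

t½ = ln(2)/k = 0.6931/0.0317 = 21.87 s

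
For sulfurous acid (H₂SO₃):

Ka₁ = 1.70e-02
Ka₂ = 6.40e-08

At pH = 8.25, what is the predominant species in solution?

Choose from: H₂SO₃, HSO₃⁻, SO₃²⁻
SO₃²⁻

pKa1 = 1.77, pKa2 = 7.19. Each pKa is the crossover between adjacent species; pH = 8.25 lies in the region where SO₃²⁻ predominates.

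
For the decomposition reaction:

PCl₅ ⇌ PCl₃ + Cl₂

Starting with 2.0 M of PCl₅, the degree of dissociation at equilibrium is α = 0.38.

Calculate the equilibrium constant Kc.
K_c = 0.4658

x = α·[A]₀ = 0.38 × 2.0 = 0.76 M dissociated.
At eq: [PCl₅] = 2.0 − 0.76 = 1.24 M; [PCl₃] = [Cl₂] = x = 0.76 M.
Kc = [PCl₃][Cl₂]/[PCl₅] = (0.76)²/1.24 = 0.4658.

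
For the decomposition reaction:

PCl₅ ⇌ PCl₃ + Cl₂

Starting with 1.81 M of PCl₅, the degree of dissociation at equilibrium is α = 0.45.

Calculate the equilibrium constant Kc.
K_c = 0.6664

x = α·[A]₀ = 0.45 × 1.81 = 0.8145 M dissociated.
At eq: [PCl₅] = 1.81 − 0.8145 = 0.9955 M; [PCl₃] = [Cl₂] = x = 0.8145 M.
Kc = [PCl₃][Cl₂]/[PCl₅] = (0.8145)²/0.9955 = 0.6664.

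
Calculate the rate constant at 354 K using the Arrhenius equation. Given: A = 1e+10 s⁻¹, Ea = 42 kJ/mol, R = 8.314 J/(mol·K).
6.35e+03 s⁻¹

k = A·exp(-Ea/(R·T)) = 1e+10·exp(-42000/(8.314·354)) = 1e+10·exp(-14.2704) = 1e+10·6.3452e-07 = 6.35e+03 s⁻¹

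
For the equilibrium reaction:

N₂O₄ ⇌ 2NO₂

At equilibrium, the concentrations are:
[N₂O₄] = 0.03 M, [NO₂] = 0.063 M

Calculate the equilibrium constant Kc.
K_c = 0.1323

Kc = ([NO₂]^2) / ([N₂O₄])
   = ((0.063)^2) / ((0.03))
   = 0.003969 / 0.03 = 0.1323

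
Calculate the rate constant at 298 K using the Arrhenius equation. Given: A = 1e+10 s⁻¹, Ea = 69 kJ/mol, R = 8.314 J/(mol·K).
8.03e-03 s⁻¹

k = A·exp(-Ea/(R·T)) = 1e+10·exp(-69000/(8.314·298)) = 1e+10·exp(-27.8498) = 1e+10·8.0346e-13 = 8.03e-03 s⁻¹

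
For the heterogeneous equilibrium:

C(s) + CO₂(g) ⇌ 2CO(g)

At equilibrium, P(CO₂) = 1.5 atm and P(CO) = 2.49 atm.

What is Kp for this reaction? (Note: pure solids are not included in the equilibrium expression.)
K_p = 4.133

Solid C is excluded.
Kp = P(CO)²/P(CO₂) = (2.49)²/1.5 = 6.2/1.5 = 4.133.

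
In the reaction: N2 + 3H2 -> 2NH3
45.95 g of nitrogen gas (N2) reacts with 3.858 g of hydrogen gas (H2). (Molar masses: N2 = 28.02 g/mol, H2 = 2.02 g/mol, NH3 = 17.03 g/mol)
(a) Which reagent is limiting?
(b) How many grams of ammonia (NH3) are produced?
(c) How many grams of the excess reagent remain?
(a) H2, (b) 21.68 g, (c) 28.11 g

Moles of N2 = 45.95 g ÷ 28.02 g/mol = 1.6399 mol
Moles of H2 = 3.858 g ÷ 2.02 g/mol = 1.9099 mol
Moles ÷ coefficient: N2: 1.6399/1 = 1.64, H2: 1.9099/3 = 0.6366
(a) H2 has the smaller value, so H2 is the limiting reagent.
(b) Moles of NH3 = 1.9099 mol H2 × (2/3) = 1.27327 mol; mass = 1.27327 mol × 17.03 g/mol = 21.68 g
(c) N2 consumed = 1.9099 × (1/3) = 0.636634 mol; remaining = 1.6399 − 0.636634 = 1.00327 mol; mass = 1.00327 mol × 28.02 g/mol = 28.11 g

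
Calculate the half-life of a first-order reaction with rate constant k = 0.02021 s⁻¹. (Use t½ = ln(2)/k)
34.30 s

t½ = ln(2)/k = 0.6931/0.02021 = 34.30 s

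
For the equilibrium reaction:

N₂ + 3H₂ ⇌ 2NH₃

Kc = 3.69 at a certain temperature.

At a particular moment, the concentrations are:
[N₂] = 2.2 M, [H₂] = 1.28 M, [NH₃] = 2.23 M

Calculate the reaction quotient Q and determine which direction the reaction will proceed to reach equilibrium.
Q = 1.078, Q < K, reaction proceeds forward (toward products)

Q = ([NH₃]^2) / ([N₂] × [H₂]^3)
  = ((2.23)^2) / ((2.2)·(1.28)^3) = 4.9729/4.6137 = 1.078
Since Q = 1.078 < Kc = 3.69, the reaction proceeds forward (toward products) to reach equilibrium.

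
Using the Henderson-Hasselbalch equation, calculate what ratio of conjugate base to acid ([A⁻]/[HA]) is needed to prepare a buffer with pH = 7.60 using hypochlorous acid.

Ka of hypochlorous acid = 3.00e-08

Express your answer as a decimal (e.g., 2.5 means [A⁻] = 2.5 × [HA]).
[A⁻]/[HA] = 1.194

pKa = −log(3.00e-08) = 7.5229. pH = pKa + log([A⁻]/[HA]). 7.60 = 7.5229 + log(ratio). log(ratio) = 7.60 − 7.5229 = 0.0771. ratio = 10^(0.0771) = 1.194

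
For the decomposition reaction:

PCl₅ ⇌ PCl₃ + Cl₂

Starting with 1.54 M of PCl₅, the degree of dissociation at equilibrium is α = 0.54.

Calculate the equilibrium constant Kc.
K_c = 0.9762

x = α·[A]₀ = 0.54 × 1.54 = 0.8316 M dissociated.
At eq: [PCl₅] = 1.54 − 0.8316 = 0.7084 M; [PCl₃] = [Cl₂] = x = 0.8316 M.
Kc = [PCl₃][Cl₂]/[PCl₅] = (0.8316)²/0.7084 = 0.9762.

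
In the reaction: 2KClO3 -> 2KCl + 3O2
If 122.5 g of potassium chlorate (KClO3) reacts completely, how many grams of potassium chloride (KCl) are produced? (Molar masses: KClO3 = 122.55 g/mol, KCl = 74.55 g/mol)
Moles of KClO3 = 122.5 g ÷ 122.55 g/mol = 0.999592 mol
Mole ratio: 2 mol KCl / 2 mol KClO3
Moles of KCl = 0.999592 × (2/2) = 0.999592 mol
Mass of KCl = 0.999592 mol × 74.55 g/mol = 74.52 g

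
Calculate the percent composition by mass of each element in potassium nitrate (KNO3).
K: 38.67%, N: 13.86%, O: 47.47%

Molar mass of KNO3 = 101.11 g/mol
% K = (1 × 39.1) / 101.11 × 100% = 39.1 / 101.11 × 100% = 38.67%
% N = (1 × 14.01) / 101.11 × 100% = 14.01 / 101.11 × 100% = 13.86%
% O = (3 × 16.0) / 101.11 × 100% = 48 / 101.11 × 100% = 47.47%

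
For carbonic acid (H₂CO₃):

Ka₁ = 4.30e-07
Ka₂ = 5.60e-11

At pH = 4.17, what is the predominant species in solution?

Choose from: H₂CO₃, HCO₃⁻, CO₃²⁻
H₂CO₃

pKa1 = 6.37, pKa2 = 10.25. Each pKa is the crossover between adjacent species; pH = 4.17 lies in the region where H₂CO₃ predominates.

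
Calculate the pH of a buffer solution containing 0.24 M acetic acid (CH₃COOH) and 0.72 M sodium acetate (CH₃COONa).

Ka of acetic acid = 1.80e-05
pH = 5.22

pKa = -log(1.80e-05) = 4.74. pH = pKa + log([A⁻]/[HA]) = 4.74 + log(0.72/0.24)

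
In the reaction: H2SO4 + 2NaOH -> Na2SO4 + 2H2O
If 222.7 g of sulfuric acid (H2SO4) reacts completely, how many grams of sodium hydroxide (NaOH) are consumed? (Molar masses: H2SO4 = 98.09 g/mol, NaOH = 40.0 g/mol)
Moles of H2SO4 = 222.7 g ÷ 98.09 g/mol = 2.27036 mol
Mole ratio: 2 mol NaOH / 1 mol H2SO4
Moles of NaOH = 2.27036 × (2/1) = 4.54073 mol
Mass of NaOH = 4.54073 mol × 40.0 g/mol = 181.6 g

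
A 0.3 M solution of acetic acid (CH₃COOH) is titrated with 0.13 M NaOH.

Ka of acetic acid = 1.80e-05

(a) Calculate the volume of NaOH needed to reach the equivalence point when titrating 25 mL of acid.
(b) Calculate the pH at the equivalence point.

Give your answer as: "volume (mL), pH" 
V = 57.7 mL, pH = 8.85

(a) At equivalence: moles acid = moles base.
moles acid = 0.3 × 0.025 = 0.0075 mol; V_NaOH = 0.0075/0.13 = 0.05769 L = 57.7 mL.
(b) At equivalence, all acid → conjugate base A⁻ at [A⁻] = 0.0075/0.08269 = 0.0907 M.
Kb = Kw/Ka = 1.0e-14/1.80e-05 = 5.556e-10; [OH⁻] = √(Kb·[A⁻]) = 7.098e-06; pOH = 5.15; pH = 14 − pOH = 8.85.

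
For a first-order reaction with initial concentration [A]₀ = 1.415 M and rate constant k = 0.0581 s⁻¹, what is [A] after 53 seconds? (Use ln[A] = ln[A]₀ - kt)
0.0651 M

ln[A] = ln[A]₀ - k·t = ln(1.415) - (0.0581)·(53) = 0.3471 - 3.0793 = -2.7322
[A] = e^(-2.7322) = 0.0651 M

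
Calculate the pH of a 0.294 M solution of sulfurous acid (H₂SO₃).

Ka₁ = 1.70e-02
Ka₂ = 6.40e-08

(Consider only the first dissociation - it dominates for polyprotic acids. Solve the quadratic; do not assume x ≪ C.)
pH = 1.20

x² + Ka₁·x − Ka₁·C = 0 with Ka₁ = 1.70e-02, C = 0.294.
x = (−Ka₁ + √(Ka₁² + 4·Ka₁·C))/2 = 6.2706e-02 M, so pH = 1.20.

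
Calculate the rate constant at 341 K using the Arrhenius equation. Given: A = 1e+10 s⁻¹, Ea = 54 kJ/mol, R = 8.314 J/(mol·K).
5.34e+01 s⁻¹

k = A·exp(-Ea/(R·T)) = 1e+10·exp(-54000/(8.314·341)) = 1e+10·exp(-19.0471) = 1e+10·5.3449e-09 = 5.34e+01 s⁻¹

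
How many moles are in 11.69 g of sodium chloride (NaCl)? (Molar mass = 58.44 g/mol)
Moles = 11.69 g ÷ 58.44 g/mol = 0.2 mol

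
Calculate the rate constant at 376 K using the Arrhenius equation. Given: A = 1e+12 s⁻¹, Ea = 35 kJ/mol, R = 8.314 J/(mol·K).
1.37e+07 s⁻¹

k = A·exp(-Ea/(R·T)) = 1e+12·exp(-35000/(8.314·376)) = 1e+12·exp(-11.1962) = 1e+12·1.3726e-05 = 1.37e+07 s⁻¹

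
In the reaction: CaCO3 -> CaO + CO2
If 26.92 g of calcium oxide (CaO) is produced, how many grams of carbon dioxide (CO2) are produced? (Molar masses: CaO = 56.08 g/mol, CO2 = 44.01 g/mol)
Moles of CaO = 26.92 g ÷ 56.08 g/mol = 0.480029 mol
Mole ratio: 1 mol CO2 / 1 mol CaO
Moles of CO2 = 0.480029 × (1/1) = 0.480029 mol
Mass of CO2 = 0.480029 mol × 44.01 g/mol = 21.13 g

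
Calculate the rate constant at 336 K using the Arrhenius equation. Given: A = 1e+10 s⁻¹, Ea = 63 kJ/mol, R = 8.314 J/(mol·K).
1.61e+00 s⁻¹

k = A·exp(-Ea/(R·T)) = 1e+10·exp(-63000/(8.314·336)) = 1e+10·exp(-22.5523) = 1e+10·1.6057e-10 = 1.61e+00 s⁻¹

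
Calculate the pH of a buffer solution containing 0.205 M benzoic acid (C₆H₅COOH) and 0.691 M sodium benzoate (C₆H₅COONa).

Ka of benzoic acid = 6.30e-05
pH = 4.73

pKa = -log(6.30e-05) = 4.20. pH = pKa + log([A⁻]/[HA]) = 4.20 + log(0.691/0.205)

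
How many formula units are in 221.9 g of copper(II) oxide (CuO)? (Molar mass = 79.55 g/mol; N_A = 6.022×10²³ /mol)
Moles = 221.9 g ÷ 79.55 g/mol = 2.78944 mol
Formula units = 2.78944 mol × 6.022×10²³ /mol = 1.680e+24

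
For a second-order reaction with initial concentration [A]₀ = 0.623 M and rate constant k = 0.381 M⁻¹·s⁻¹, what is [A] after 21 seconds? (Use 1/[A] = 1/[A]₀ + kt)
0.1041 M

1/[A] = 1/[A]₀ + k·t = 1/0.623 + (0.381)·(21) = 1.6051 + 8.0010 = 9.6061
[A] = 1/9.6061 = 0.1041 M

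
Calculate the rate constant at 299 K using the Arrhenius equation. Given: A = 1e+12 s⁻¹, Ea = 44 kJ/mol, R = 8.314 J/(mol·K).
2.06e+04 s⁻¹

k = A·exp(-Ea/(R·T)) = 1e+12·exp(-44000/(8.314·299)) = 1e+12·exp(-17.6999) = 1e+12·2.0560e-08 = 2.06e+04 s⁻¹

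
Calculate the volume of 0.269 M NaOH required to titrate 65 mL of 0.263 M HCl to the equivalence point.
V_{base} = 63.6 mL

At equivalence: moles acid = moles base.
moles HCl = 0.263 M × 0.065 L = 0.017095 mol
V_NaOH = 0.017095 mol ÷ 0.269 M = 0.06355 L = 63.6 mL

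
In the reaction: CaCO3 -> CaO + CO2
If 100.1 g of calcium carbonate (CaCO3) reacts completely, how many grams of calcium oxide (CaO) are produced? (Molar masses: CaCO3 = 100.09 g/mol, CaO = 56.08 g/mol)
Moles of CaCO3 = 100.1 g ÷ 100.09 g/mol = 1.0001 mol
Mole ratio: 1 mol CaO / 1 mol CaCO3
Moles of CaO = 1.0001 × (1/1) = 1.0001 mol
Mass of CaO = 1.0001 mol × 56.08 g/mol = 56.09 g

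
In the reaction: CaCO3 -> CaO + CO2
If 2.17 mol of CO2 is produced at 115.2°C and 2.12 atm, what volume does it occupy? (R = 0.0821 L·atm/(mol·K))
T = 115.2°C + 273.15 = 388.35 K
V = nRT/P = (2.17 × 0.0821 × 388.35) / 2.12
V = 32.64 L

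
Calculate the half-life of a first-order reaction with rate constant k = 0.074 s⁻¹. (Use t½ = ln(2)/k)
9.37 s

t½ = ln(2)/k = 0.6931/0.074 = 9.37 s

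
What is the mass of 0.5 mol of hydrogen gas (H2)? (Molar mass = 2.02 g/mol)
Mass = 0.5 mol × 2.02 g/mol = 1.01 g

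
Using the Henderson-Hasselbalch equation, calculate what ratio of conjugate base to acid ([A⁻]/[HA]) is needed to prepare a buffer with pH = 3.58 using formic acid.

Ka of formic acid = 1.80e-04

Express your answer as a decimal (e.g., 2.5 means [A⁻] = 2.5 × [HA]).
[A⁻]/[HA] = 0.684

pKa = −log(1.80e-04) = 3.7447. pH = pKa + log([A⁻]/[HA]). 3.58 = 3.7447 + log(ratio). log(ratio) = 3.58 − 3.7447 = -0.1647. ratio = 10^(-0.1647) = 0.684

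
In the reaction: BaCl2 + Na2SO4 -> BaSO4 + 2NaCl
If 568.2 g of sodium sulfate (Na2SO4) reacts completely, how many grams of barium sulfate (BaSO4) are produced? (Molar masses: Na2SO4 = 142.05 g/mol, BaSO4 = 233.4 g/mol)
Moles of Na2SO4 = 568.2 g ÷ 142.05 g/mol = 4 mol
Mole ratio: 1 mol BaSO4 / 1 mol Na2SO4
Moles of BaSO4 = 4 × (1/1) = 4 mol
Mass of BaSO4 = 4 mol × 233.4 g/mol = 933.6 g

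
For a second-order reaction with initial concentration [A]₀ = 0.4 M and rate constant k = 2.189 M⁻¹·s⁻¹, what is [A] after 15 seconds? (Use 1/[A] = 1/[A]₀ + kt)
0.0283 M

1/[A] = 1/[A]₀ + k·t = 1/0.4 + (2.189)·(15) = 2.5000 + 32.8350 = 35.3350
[A] = 1/35.3350 = 0.0283 M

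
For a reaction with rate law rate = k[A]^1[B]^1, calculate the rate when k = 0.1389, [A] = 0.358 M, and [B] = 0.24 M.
0.01193 M/s

rate = k·[A]^1·[B]^1 = 0.1389·(0.358)^1·(0.24)^1 = 0.1389·0.358·0.24 = 0.01193 M/s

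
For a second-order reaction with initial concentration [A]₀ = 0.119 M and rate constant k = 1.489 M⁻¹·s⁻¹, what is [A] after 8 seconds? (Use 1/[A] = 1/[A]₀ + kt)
0.0492 M

1/[A] = 1/[A]₀ + k·t = 1/0.119 + (1.489)·(8) = 8.4034 + 11.9120 = 20.3154
[A] = 1/20.3154 = 0.0492 M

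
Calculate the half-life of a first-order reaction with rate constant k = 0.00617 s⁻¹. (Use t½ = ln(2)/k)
112.34 s

t½ = ln(2)/k = 0.6931/0.00617 = 112.34 s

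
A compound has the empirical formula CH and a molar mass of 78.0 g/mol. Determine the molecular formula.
Empirical formula mass of CH = 13.02 g/mol
Multiplier = 78.0 / 13.02 ≈ 6
Molecular formula = (CH) × 6 = C6H6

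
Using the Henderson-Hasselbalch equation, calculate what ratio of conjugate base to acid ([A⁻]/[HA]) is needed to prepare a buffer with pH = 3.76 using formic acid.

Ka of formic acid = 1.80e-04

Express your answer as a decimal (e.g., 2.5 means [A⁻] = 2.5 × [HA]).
[A⁻]/[HA] = 1.036

pKa = −log(1.80e-04) = 3.7447. pH = pKa + log([A⁻]/[HA]). 3.76 = 3.7447 + log(ratio). log(ratio) = 3.76 − 3.7447 = 0.0153. ratio = 10^(0.0153) = 1.036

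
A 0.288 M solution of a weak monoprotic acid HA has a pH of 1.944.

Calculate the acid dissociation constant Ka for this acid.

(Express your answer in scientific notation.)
K_a = 4.68e-04

[H⁺] = 10^(−pH) = 10^(−1.944) = 1.138e-02 M. For HA ⇌ H⁺ + A⁻, Ka = x²/(C − x) = (1.138e-02)²/(0.288 − 1.138e-02) = 4.68e-04.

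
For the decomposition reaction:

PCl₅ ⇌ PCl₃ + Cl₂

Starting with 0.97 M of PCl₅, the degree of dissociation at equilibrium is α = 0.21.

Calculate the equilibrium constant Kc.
K_c = 0.0541

x = α·[A]₀ = 0.21 × 0.97 = 0.2037 M dissociated.
At eq: [PCl₅] = 0.97 − 0.2037 = 0.7663 M; [PCl₃] = [Cl₂] = x = 0.2037 M.
Kc = [PCl₃][Cl₂]/[PCl₅] = (0.2037)²/0.7663 = 0.05415.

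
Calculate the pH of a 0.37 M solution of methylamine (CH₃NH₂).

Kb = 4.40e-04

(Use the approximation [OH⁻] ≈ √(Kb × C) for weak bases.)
pH = 12.11

[OH⁻] = √(Kb × C) = √(4.40e-04 × 0.37) = 1.2759e-02. pOH = 1.89, pH = 14 - pOH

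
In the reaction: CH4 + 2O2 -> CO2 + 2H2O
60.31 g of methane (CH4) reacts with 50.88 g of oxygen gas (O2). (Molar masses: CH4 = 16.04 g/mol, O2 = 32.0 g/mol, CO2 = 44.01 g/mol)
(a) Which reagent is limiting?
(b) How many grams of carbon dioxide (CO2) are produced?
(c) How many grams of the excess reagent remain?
(a) O2, (b) 34.99 g, (c) 47.56 g

Moles of CH4 = 60.31 g ÷ 16.04 g/mol = 3.75998 mol
Moles of O2 = 50.88 g ÷ 32.0 g/mol = 1.59 mol
Moles ÷ coefficient: CH4: 3.75998/1 = 3.76, O2: 1.59/2 = 0.795
(a) O2 has the smaller value, so O2 is the limiting reagent.
(b) Moles of CO2 = 1.59 mol O2 × (1/2) = 0.795 mol; mass = 0.795 mol × 44.01 g/mol = 34.99 g
(c) CH4 consumed = 1.59 × (1/2) = 0.795 mol; remaining = 3.75998 − 0.795 = 2.96498 mol; mass = 2.96498 mol × 16.04 g/mol = 47.56 g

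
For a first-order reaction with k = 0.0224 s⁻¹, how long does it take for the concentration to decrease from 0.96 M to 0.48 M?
30.94 s

From ln[A] = ln[A]₀ - k·t: t = ln([A]₀/[A])/k = ln(0.96/0.48)/0.0224 = ln(2.0000)/0.0224 = 0.6931/0.0224 = 30.94 s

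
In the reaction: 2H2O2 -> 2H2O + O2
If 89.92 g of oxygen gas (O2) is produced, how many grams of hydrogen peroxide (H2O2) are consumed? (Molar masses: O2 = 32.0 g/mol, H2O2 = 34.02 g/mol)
Moles of O2 = 89.92 g ÷ 32.0 g/mol = 2.81 mol
Mole ratio: 2 mol H2O2 / 1 mol O2
Moles of H2O2 = 2.81 × (2/1) = 5.62 mol
Mass of H2O2 = 5.62 mol × 34.02 g/mol = 191.2 g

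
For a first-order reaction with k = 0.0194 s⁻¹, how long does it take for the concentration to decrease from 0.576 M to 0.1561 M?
67.30 s

From ln[A] = ln[A]₀ - k·t: t = ln([A]₀/[A])/k = ln(0.576/0.1561)/0.0194 = ln(3.6899)/0.0194 = 1.3056/0.0194 = 67.30 s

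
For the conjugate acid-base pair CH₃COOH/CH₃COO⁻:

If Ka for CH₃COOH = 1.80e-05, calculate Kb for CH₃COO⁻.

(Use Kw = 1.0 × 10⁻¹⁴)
K_b = 5.56e-10

Conjugate acid-base pairs differ by one H⁺. Ka × Kb = Kw for a conjugate pair.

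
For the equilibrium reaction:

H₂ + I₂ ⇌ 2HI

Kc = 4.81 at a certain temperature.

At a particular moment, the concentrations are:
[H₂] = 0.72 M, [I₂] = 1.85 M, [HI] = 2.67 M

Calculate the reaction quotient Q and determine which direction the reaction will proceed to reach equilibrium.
Q = 5.352, Q > K, reaction proceeds reverse (toward reactants)

Q = ([HI]^2) / ([H₂] × [I₂])
  = ((2.67)^2) / ((0.72)·(1.85)) = 7.1289/1.332 = 5.352
Since Q = 5.352 > Kc = 4.81, the reaction proceeds reverse (toward reactants) to reach equilibrium.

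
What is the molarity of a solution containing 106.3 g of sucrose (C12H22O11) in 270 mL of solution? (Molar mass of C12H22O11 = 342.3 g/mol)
Moles of C12H22O11 = 106.3 g ÷ 342.3 g/mol = 0.310546 mol
Volume = 270 mL = 0.27 L
Molarity = 0.310546 mol ÷ 0.27 L = 1.15 M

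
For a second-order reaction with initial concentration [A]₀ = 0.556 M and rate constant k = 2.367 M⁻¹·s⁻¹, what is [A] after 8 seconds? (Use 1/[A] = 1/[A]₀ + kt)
0.0482 M

1/[A] = 1/[A]₀ + k·t = 1/0.556 + (2.367)·(8) = 1.7986 + 18.9360 = 20.7346
[A] = 1/20.7346 = 0.0482 M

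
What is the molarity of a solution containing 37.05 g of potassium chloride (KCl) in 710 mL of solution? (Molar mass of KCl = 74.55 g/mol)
Moles of KCl = 37.05 g ÷ 74.55 g/mol = 0.496982 mol
Volume = 710 mL = 0.71 L
Molarity = 0.496982 mol ÷ 0.71 L = 0.7 M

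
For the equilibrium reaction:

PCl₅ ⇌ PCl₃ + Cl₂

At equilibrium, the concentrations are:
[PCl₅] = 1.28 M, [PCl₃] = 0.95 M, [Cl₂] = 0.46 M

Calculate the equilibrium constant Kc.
K_c = 0.3414

Kc = ([PCl₃] × [Cl₂]) / ([PCl₅])
   = ((0.95)·(0.46)) / ((1.28))
   = 0.437 / 1.28 = 0.3414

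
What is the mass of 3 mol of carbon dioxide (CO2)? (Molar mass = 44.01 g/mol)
Mass = 3 mol × 44.01 g/mol = 132 g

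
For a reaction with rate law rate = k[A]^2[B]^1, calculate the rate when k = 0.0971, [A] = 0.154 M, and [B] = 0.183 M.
0.0004214 M/s

rate = k·[A]^2·[B]^1 = 0.0971·(0.154)^2·(0.183)^1 = 0.0971·0.023716·0.183 = 0.0004214 M/s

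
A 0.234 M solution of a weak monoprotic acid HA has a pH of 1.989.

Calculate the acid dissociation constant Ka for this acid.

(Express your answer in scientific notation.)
K_a = 4.70e-04

[H⁺] = 10^(−pH) = 10^(−1.989) = 1.026e-02 M. For HA ⇌ H⁺ + A⁻, Ka = x²/(C − x) = (1.026e-02)²/(0.234 − 1.026e-02) = 4.70e-04.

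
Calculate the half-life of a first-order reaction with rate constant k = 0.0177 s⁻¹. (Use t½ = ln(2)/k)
39.16 s

t½ = ln(2)/k = 0.6931/0.0177 = 39.16 s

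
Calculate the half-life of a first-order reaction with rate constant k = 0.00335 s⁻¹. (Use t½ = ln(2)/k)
206.91 s

t½ = ln(2)/k = 0.6931/0.00335 = 206.91 s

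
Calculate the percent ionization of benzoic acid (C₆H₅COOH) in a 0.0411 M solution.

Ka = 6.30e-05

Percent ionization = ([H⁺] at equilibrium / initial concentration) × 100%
Percent ionization = 3.84%

Let x = [H⁺]. Ka = x²/(C - x) ⇒ x² + (6.30e-05)x - (6.30e-05)(0.0411) = 0. x = 1.5779e-03. Percent = (1.5779e-03/0.0411) × 100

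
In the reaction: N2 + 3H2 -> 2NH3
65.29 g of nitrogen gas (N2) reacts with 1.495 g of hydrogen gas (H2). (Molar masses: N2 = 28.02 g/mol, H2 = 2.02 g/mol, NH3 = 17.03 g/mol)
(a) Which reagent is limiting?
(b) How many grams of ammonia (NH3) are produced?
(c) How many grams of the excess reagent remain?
(a) H2, (b) 8.403 g, (c) 58.38 g

Moles of N2 = 65.29 g ÷ 28.02 g/mol = 2.33012 mol
Moles of H2 = 1.495 g ÷ 2.02 g/mol = 0.740099 mol
Moles ÷ coefficient: N2: 2.33012/1 = 2.33, H2: 0.740099/3 = 0.2467
(a) H2 has the smaller value, so H2 is the limiting reagent.
(b) Moles of NH3 = 0.740099 mol H2 × (2/3) = 0.493399 mol; mass = 0.493399 mol × 17.03 g/mol = 8.403 g
(c) N2 consumed = 0.740099 × (1/3) = 0.2467 mol; remaining = 2.33012 − 0.2467 = 2.08342 mol; mass = 2.08342 mol × 28.02 g/mol = 58.38 g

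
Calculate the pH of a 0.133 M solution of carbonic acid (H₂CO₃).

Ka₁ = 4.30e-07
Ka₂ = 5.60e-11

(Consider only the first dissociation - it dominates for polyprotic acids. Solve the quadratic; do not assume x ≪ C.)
pH = 3.62

x² + Ka₁·x − Ka₁·C = 0 with Ka₁ = 4.30e-07, C = 0.133.
x = (−Ka₁ + √(Ka₁² + 4·Ka₁·C))/2 = 2.3893e-04 M, so pH = 3.62.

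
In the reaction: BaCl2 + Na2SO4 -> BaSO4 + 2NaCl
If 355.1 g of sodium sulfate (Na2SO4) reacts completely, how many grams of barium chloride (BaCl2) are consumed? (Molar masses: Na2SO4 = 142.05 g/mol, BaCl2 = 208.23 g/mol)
Moles of Na2SO4 = 355.1 g ÷ 142.05 g/mol = 2.49982 mol
Mole ratio: 1 mol BaCl2 / 1 mol Na2SO4
Moles of BaCl2 = 2.49982 × (1/1) = 2.49982 mol
Mass of BaCl2 = 2.49982 mol × 208.23 g/mol = 520.5 g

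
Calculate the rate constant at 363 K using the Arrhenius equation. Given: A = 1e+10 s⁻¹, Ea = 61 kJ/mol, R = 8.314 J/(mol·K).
1.67e+01 s⁻¹

k = A·exp(-Ea/(R·T)) = 1e+10·exp(-61000/(8.314·363)) = 1e+10·exp(-20.2122) = 1e+10·1.6671e-09 = 1.67e+01 s⁻¹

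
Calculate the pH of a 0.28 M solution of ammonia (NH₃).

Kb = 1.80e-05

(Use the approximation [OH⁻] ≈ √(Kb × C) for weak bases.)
pH = 11.35

[OH⁻] = √(Kb × C) = √(1.80e-05 × 0.28) = 2.2450e-03. pOH = 2.65, pH = 14 - pOH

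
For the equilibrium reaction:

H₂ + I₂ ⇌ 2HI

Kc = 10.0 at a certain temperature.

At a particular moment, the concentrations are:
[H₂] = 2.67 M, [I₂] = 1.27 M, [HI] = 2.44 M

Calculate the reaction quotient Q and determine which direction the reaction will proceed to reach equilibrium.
Q = 1.756, Q < K, reaction proceeds forward (toward products)

Q = ([HI]^2) / ([H₂] × [I₂])
  = ((2.44)^2) / ((2.67)·(1.27)) = 5.9536/3.3909 = 1.756
Since Q = 1.756 < Kc = 10.0, the reaction proceeds forward (toward products) to reach equilibrium.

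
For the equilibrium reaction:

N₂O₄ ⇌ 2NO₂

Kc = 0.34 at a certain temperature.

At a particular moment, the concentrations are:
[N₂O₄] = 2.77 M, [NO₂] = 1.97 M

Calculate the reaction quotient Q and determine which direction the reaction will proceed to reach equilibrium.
Q = 1.401, Q > K, reaction proceeds reverse (toward reactants)

Q = ([NO₂]^2) / ([N₂O₄])
  = ((1.97)^2) / ((2.77)) = 3.8809/2.77 = 1.401
Since Q = 1.401 > Kc = 0.34, the reaction proceeds reverse (toward reactants) to reach equilibrium.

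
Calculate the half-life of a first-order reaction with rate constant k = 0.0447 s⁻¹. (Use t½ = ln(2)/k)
15.51 s

t½ = ln(2)/k = 0.6931/0.0447 = 15.51 s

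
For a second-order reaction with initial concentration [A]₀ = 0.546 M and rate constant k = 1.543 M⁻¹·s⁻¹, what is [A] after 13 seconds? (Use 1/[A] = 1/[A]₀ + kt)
0.0457 M

1/[A] = 1/[A]₀ + k·t = 1/0.546 + (1.543)·(13) = 1.8315 + 20.0590 = 21.8905
[A] = 1/21.8905 = 0.0457 M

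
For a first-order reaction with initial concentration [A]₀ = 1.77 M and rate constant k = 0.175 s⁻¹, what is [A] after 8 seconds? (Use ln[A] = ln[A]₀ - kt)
0.4365 M

ln[A] = ln[A]₀ - k·t = ln(1.77) - (0.175)·(8) = 0.5710 - 1.4000 = -0.8290
[A] = e^(-0.8290) = 0.4365 M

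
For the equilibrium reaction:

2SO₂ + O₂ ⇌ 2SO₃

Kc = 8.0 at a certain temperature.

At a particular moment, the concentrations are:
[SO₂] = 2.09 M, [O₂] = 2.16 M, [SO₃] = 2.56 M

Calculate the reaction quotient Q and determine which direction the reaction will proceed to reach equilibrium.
Q = 0.695, Q < K, reaction proceeds forward (toward products)

Q = ([SO₃]^2) / ([SO₂]^2 × [O₂])
  = ((2.56)^2) / ((2.09)^2·(2.16)) = 6.5536/9.4351 = 0.6946
Since Q = 0.6946 < Kc = 8.0, the reaction proceeds forward (toward products) to reach equilibrium.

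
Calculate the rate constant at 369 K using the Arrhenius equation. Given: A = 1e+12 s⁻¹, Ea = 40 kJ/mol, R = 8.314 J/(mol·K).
2.18e+06 s⁻¹

k = A·exp(-Ea/(R·T)) = 1e+12·exp(-40000/(8.314·369)) = 1e+12·exp(-13.0384) = 1e+12·2.1752e-06 = 2.18e+06 s⁻¹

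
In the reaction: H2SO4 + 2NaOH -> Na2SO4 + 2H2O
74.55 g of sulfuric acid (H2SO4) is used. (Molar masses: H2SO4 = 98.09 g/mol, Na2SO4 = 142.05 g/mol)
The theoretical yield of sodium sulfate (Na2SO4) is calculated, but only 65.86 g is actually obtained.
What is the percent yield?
Moles of H2SO4 = 74.55 g ÷ 98.09 g/mol = 0.760016 mol
Mole ratio: 1 mol Na2SO4 / 1 mol H2SO4
Moles of Na2SO4 = 0.760016 × (1/1) = 0.760016 mol
Theoretical yield = 0.760016 mol × 142.05 g/mol = 107.96 g
Actual yield = 65.86 g
Percent yield = (65.86 / 107.96) × 100% = 61.0%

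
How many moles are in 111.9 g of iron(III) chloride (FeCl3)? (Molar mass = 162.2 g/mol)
Moles = 111.9 g ÷ 162.2 g/mol = 0.6899 mol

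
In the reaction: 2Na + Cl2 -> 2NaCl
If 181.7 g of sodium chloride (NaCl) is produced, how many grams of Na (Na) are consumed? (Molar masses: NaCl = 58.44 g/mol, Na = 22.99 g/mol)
Moles of NaCl = 181.7 g ÷ 58.44 g/mol = 3.10917 mol
Mole ratio: 2 mol Na / 2 mol NaCl
Moles of Na = 3.10917 × (2/2) = 3.10917 mol
Mass of Na = 3.10917 mol × 22.99 g/mol = 71.48 g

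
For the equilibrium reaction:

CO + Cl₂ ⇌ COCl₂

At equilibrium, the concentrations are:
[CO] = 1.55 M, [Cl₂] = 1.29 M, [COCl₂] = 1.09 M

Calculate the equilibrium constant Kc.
K_c = 0.5451

Kc = ([COCl₂]) / ([CO] × [Cl₂])
   = ((1.09)) / ((1.55)·(1.29))
   = 1.09 / 1.9995 = 0.5451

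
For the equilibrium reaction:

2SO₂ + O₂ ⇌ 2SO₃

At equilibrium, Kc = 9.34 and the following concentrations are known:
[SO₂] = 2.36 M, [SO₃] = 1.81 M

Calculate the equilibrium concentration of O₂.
[O₂] = 0.0630 M

Kc = ([SO₃]^2) / ([SO₂]^2 × [O₂]) = 9.34
[O₂]^1 = (product terms)/(Kc · other reactant terms) = 3.2761 / (9.34 · 5.5696) = 0.062978
[O₂] = 0.0630 M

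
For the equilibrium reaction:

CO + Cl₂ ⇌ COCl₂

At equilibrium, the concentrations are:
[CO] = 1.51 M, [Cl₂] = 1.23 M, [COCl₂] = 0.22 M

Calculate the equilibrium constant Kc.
K_c = 0.1185

Kc = ([COCl₂]) / ([CO] × [Cl₂])
   = ((0.22)) / ((1.51)·(1.23))
   = 0.22 / 1.8573 = 0.1185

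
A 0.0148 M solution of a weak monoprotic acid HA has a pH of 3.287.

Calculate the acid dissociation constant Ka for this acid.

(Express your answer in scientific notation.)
K_a = 1.87e-05

[H⁺] = 10^(−pH) = 10^(−3.287) = 5.164e-04 M. For HA ⇌ H⁺ + A⁻, Ka = x²/(C − x) = (5.164e-04)²/(0.0148 − 5.164e-04) = 1.87e-05.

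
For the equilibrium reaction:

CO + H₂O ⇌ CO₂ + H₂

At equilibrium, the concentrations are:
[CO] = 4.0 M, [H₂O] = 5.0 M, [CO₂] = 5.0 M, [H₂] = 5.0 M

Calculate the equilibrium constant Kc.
K_c = 1.2500

Kc = ([CO₂] × [H₂]) / ([CO] × [H₂O])
   = ((5.0)·(5.0)) / ((4.0)·(5.0))
   = 25 / 20 = 1.2500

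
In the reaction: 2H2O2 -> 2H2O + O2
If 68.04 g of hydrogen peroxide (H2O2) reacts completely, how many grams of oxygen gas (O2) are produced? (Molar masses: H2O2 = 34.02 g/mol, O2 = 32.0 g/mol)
Moles of H2O2 = 68.04 g ÷ 34.02 g/mol = 2 mol
Mole ratio: 1 mol O2 / 2 mol H2O2
Moles of O2 = 2 × (1/2) = 1 mol
Mass of O2 = 1 mol × 32.0 g/mol = 32 g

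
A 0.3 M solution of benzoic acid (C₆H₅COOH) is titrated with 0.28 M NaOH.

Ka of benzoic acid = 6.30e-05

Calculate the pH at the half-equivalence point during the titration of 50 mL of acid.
pH = pKa = 4.20

At the half-equivalence point, [HA] = [A⁻], so by Henderson–Hasselbalch pH = pKa + log(1) = pKa.
pKa = −log(6.30e-05) = 4.20.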